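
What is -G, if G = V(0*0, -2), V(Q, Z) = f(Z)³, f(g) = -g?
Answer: -8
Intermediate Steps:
V(Q, Z) = -Z³ (V(Q, Z) = (-Z)³ = -Z³)
G = 8 (G = -1*(-2)³ = -1*(-8) = 8)
-G = -1*8 = -8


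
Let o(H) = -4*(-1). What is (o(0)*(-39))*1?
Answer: -156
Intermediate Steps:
o(H) = 4
(o(0)*(-39))*1 = (4*(-39))*1 = -156*1 = -156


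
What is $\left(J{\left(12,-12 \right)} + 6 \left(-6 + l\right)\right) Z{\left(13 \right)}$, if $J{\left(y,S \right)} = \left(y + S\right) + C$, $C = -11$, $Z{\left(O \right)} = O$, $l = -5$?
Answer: $-1001$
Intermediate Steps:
$J{\left(y,S \right)} = -11 + S + y$ ($J{\left(y,S \right)} = \left(y + S\right) - 11 = \left(S + y\right) - 11 = -11 + S + y$)
$\left(J{\left(12,-12 \right)} + 6 \left(-6 + l\right)\right) Z{\left(13 \right)} = \left(\left(-11 - 12 + 12\right) + 6 \left(-6 - 5\right)\right) 13 = \left(-11 + 6 \left(-11\right)\right) 13 = \left(-11 - 66\right) 13 = \left(-77\right) 13 = -1001$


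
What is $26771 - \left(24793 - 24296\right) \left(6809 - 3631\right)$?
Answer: $-1552695$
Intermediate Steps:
$26771 - \left(24793 - 24296\right) \left(6809 - 3631\right) = 26771 - 497 \cdot 3178 = 26771 - 1579466 = -1552695$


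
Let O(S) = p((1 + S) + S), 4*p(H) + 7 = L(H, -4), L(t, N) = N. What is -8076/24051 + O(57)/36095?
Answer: -388759147/1157494460 ≈ -0.33586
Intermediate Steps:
p(H) = -11/4 (p(H) = -7/4 + (¼)*(-4) = -7/4 - 1 = -11/4)
O(S) = -11/4
-8076/24051 + O(57)/36095 = -8076/24051 - 11/4/36095 = -8076*1/24051 - 11/4*1/36095 = -2692/8017 - 11/144380 = -388759147/1157494460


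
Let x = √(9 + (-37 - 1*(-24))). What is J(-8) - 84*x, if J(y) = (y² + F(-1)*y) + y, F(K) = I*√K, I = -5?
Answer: 56 - 128*I ≈ 56.0 - 128.0*I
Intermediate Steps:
F(K) = -5*√K
J(y) = y + y² - 5*I*y (J(y) = (y² + (-5*I)*y) + y = (y² - 5*I*y) + y = y + y² - 5*I*y)
x = 2*I (x = √(9 + (-37 + 24)) = √(9 - 13) = √(-4) = 2*I ≈ 2.0*I)
J(-8) - 84*x = -8*(1 - 8 - 5*I) - 168*I = -8*(-7 - 5*I) - 168*I = (56 + 40*I) - 168*I = 56 - 128*I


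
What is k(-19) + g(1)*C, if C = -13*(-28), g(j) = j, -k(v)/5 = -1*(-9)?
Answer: 319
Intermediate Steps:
k(v) = -45 (k(v) = -(-5)*(-9) = -5*9 = -45)
C = 364
k(-19) + g(1)*C = -45 + 1*364 = -45 + 364 = 319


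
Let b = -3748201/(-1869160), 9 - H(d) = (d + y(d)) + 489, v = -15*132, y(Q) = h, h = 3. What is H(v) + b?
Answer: 2801880721/1869160 ≈ 1499.0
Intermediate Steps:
y(Q) = 3
v = -1980
H(d) = -483 - d (H(d) = 9 - ((d + 3) + 489) = 9 - ((3 + d) + 489) = 9 - (492 + d) = 9 + (-492 - d) = -483 - d)
b = 3748201/1869160 (b = -3748201*(-1/1869160) = 3748201/1869160 ≈ 2.0053)
H(v) + b = (-483 - 1*(-1980)) + 3748201/1869160 = (-483 + 1980) + 3748201/1869160 = 1497 + 3748201/1869160 = 2801880721/1869160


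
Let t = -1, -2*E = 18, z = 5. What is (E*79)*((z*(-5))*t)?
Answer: -17775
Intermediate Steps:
E = -9 (E = -½*18 = -9)
(E*79)*((z*(-5))*t) = (-9*79)*((5*(-5))*(-1)) = -(-17775)*(-1) = -711*25 = -17775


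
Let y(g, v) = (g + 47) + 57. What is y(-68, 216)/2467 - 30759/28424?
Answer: -74859189/70122008 ≈ -1.0676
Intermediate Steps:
y(g, v) = 104 + g (y(g, v) = (47 + g) + 57 = 104 + g)
y(-68, 216)/2467 - 30759/28424 = (104 - 68)/2467 - 30759/28424 = 36*(1/2467) - 30759*1/28424 = 36/2467 - 30759/28424 = -74859189/70122008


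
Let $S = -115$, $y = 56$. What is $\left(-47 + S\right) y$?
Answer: $-9072$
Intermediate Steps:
$\left(-47 + S\right) y = \left(-47 - 115\right) 56 = \left(-162\right) 56 = -9072$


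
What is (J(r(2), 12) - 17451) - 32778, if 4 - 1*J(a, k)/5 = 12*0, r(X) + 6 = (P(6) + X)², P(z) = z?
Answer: -50209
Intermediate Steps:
r(X) = -6 + (6 + X)²
J(a, k) = 20 (J(a, k) = 20 - 60*0 = 20 - 5*0 = 20 + 0 = 20)
(J(r(2), 12) - 17451) - 32778 = (20 - 17451) - 32778 = -17431 - 32778 = -50209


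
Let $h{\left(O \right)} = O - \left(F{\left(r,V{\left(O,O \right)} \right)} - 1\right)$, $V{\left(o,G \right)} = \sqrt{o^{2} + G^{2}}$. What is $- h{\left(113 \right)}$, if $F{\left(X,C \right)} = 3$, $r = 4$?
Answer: $-111$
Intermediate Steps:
$V{\left(o,G \right)} = \sqrt{G^{2} + o^{2}}$
$h{\left(O \right)} = -2 + O$ ($h{\left(O \right)} = O - \left(3 - 1\right) = O - 2 = -2 + O$)
$- h{\left(113 \right)} = - (-2 + 113) = \left(-1\right) 111 = -111$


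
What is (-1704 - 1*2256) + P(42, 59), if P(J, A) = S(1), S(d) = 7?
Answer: -3953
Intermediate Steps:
P(J, A) = 7
(-1704 - 1*2256) + P(42, 59) = (-1704 - 1*2256) + 7 = (-1704 - 2256) + 7 = -3960 + 7 = -3953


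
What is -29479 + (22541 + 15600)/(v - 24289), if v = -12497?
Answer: -1084452635/36786 ≈ -29480.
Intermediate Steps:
-29479 + (22541 + 15600)/(v - 24289) = -29479 + (22541 + 15600)/(-12497 - 24289) = -29479 + 38141/(-36786) = -29479 + 38141*(-1/36786) = -29479 - 38141/36786 = -1084452635/36786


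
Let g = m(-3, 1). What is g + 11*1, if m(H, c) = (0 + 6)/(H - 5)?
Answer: 41/4 ≈ 10.250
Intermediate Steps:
m(H, c) = 6/(-5 + H)
g = -¾ (g = 6/(-5 - 3) = 6/(-8) = 6*(-⅛) = -¾ ≈ -0.75000)
g + 11*1 = -¾ + 11*1 = -¾ + 11 = 41/4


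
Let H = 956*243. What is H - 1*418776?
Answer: -186468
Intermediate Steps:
H = 232308
H - 1*418776 = 232308 - 1*418776 = 232308 - 418776 = -186468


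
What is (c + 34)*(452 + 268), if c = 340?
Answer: 269280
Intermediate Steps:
(c + 34)*(452 + 268) = (340 + 34)*(452 + 268) = 374*720 = 269280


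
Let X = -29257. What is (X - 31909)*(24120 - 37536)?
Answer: 820603056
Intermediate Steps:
(X - 31909)*(24120 - 37536) = (-29257 - 31909)*(24120 - 37536) = -61166*(-13416) = 820603056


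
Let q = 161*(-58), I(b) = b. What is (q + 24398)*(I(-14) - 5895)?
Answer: -88989540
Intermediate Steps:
q = -9338
(q + 24398)*(I(-14) - 5895) = (-9338 + 24398)*(-14 - 5895) = 15060*(-5909) = -88989540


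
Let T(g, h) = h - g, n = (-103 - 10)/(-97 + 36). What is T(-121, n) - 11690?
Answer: -705596/61 ≈ -11567.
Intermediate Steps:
n = 113/61 (n = -113/(-61) = -113*(-1/61) = 113/61 ≈ 1.8525)
T(-121, n) - 11690 = (113/61 - 1*(-121)) - 11690 = (113/61 + 121) - 11690 = 7494/61 - 11690 = -705596/61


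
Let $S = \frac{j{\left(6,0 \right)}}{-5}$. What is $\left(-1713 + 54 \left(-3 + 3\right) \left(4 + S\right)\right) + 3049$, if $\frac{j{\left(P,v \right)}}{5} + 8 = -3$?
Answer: $1336$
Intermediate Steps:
$j{\left(P,v \right)} = -55$ ($j{\left(P,v \right)} = -40 + 5 \left(-3\right) = -40 - 15 = -55$)
$S = 11$ ($S = - \frac{55}{-5} = \left(-55\right) \left(- \frac{1}{5}\right) = 11$)
$\left(-1713 + 54 \left(-3 + 3\right) \left(4 + S\right)\right) + 3049 = \left(-1713 + 54 \left(-3 + 3\right) \left(4 + 11\right)\right) + 3049 = \left(-1713 + 54 \cdot 0 \cdot 15\right) + 3049 = \left(-1713 + 54 \cdot 0\right) + 3049 = \left(-1713 + 0\right) + 3049 = -1713 + 3049 = 1336$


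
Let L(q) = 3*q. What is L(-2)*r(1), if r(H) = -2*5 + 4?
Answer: 36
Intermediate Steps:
r(H) = -6 (r(H) = -10 + 4 = -6)
L(-2)*r(1) = (3*(-2))*(-6) = -6*(-6) = 36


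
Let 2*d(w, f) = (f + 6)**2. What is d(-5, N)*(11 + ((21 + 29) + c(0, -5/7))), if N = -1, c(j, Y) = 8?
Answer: 1725/2 ≈ 862.50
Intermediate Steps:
d(w, f) = (6 + f)**2/2 (d(w, f) = (f + 6)**2/2 = (6 + f)**2/2)
d(-5, N)*(11 + ((21 + 29) + c(0, -5/7))) = ((6 - 1)**2/2)*(11 + ((21 + 29) + 8)) = ((1/2)*5**2)*(11 + (50 + 8)) = ((1/2)*25)*(11 + 58) = (25/2)*69 = 1725/2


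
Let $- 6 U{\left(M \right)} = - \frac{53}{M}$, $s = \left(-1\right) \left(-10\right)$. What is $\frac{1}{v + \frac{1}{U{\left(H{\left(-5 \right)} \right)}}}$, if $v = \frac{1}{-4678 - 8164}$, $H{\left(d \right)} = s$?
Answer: $\frac{680626}{770467} \approx 0.88339$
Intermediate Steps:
$s = 10$
$H{\left(d \right)} = 10$
$U{\left(M \right)} = \frac{53}{6 M}$ ($U{\left(M \right)} = - \frac{\left(-53\right) \frac{1}{M}}{6} = \frac{53}{6 M}$)
$v = - \frac{1}{12842}$ ($v = \frac{1}{-12842} = - \frac{1}{12842} \approx -7.787 \cdot 10^{-5}$)
$\frac{1}{v + \frac{1}{U{\left(H{\left(-5 \right)} \right)}}} = \frac{1}{- \frac{1}{12842} + \frac{1}{\frac{53}{6} \cdot \frac{1}{10}}} = \frac{1}{- \frac{1}{12842} + \frac{1}{\frac{53}{60}}} = \frac{1}{- \frac{1}{12842} + \frac{60}{53}} = \frac{1}{\frac{770467}{680626}} = \frac{680626}{770467}$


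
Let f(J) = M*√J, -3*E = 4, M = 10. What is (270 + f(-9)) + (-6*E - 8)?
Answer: 270 + 30*I ≈ 270.0 + 30.0*I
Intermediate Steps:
E = -4/3 (E = -⅓*4 = -4/3 ≈ -1.3333)
f(J) = 10*√J
(270 + f(-9)) + (-6*E - 8) = (270 + 10*√(-9)) + (-6*(-4/3) - 8) = (270 + 10*(3*I)) + (8 - 8) = (270 + 30*I) + 0 = 270 + 30*I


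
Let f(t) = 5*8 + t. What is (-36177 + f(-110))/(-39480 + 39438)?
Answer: 36247/42 ≈ 863.02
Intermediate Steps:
f(t) = 40 + t
(-36177 + f(-110))/(-39480 + 39438) = (-36177 + (40 - 110))/(-39480 + 39438) = (-36177 - 70)/(-42) = -36247*(-1/42) = 36247/42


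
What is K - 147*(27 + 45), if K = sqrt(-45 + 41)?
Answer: -10584 + 2*I ≈ -10584.0 + 2.0*I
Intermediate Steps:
K = 2*I (K = sqrt(-4) = 2*I ≈ 2.0*I)
K - 147*(27 + 45) = 2*I - 147*(27 + 45) = 2*I - 147*72 = 2*I - 10584 = -10584 + 2*I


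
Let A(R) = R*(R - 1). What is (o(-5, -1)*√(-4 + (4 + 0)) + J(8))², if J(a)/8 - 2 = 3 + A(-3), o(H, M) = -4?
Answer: 18496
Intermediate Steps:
A(R) = R*(-1 + R)
J(a) = 136 (J(a) = 16 + 8*(3 - 3*(-1 - 3)) = 16 + 8*(3 - 3*(-4)) = 16 + 8*(3 + 12) = 16 + 8*15 = 16 + 120 = 136)
(o(-5, -1)*√(-4 + (4 + 0)) + J(8))² = (-4*√(-4 + (4 + 0)) + 136)² = (-4*√(-4 + 4) + 136)² = (-4*√0 + 136)² = (-4*0 + 136)² = (0 + 136)² = 136² = 18496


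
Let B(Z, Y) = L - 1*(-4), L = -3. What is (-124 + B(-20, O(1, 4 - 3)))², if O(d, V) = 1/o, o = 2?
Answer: 15129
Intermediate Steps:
O(d, V) = ½ (O(d, V) = 1/2 = ½)
B(Z, Y) = 1 (B(Z, Y) = -3 - 1*(-4) = -3 + 4 = 1)
(-124 + B(-20, O(1, 4 - 3)))² = (-124 + 1)² = (-123)² = 15129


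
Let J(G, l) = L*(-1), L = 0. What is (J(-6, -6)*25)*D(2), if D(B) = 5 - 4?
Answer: 0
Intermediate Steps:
D(B) = 1
J(G, l) = 0 (J(G, l) = 0*(-1) = 0)
(J(-6, -6)*25)*D(2) = (0*25)*1 = 0*1 = 0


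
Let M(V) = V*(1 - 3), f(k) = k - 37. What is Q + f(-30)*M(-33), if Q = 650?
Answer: -3772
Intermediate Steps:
f(k) = -37 + k
M(V) = -2*V (M(V) = V*(-2) = -2*V)
Q + f(-30)*M(-33) = 650 + (-37 - 30)*(-2*(-33)) = 650 - 67*66 = 650 - 4422 = -3772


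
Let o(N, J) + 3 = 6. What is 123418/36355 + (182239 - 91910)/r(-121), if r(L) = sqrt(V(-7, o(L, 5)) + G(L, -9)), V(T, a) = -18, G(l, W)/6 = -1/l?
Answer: 123418/36355 - 993619*I*sqrt(543)/1086 ≈ 3.3948 - 21320.0*I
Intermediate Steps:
G(l, W) = -6/l (G(l, W) = 6*(-1/l) = -6/l)
o(N, J) = 3 (o(N, J) = -3 + 6 = 3)
r(L) = sqrt(-18 - 6/L)
123418/36355 + (182239 - 91910)/r(-121) = 123418/36355 + (182239 - 91910)/(sqrt(-18 - 6/(-121))) = 123418*(1/36355) + 90329/(sqrt(-18 - 6*(-1/121))) = 123418/36355 + 90329/(sqrt(-18 + 6/121)) = 123418/36355 + 90329/(sqrt(-2172/121)) = 123418/36355 + 90329/((2*I*sqrt(543)/11)) = 123418/36355 + 90329*(-11*I*sqrt(543)/1086) = 123418/36355 - 993619*I*sqrt(543)/1086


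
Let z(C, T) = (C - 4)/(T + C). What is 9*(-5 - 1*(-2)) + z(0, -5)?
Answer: -131/5 ≈ -26.200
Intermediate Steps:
z(C, T) = (-4 + C)/(C + T)
9*(-5 - 1*(-2)) + z(0, -5) = 9*(-5 - 1*(-2)) + (-4 + 0)/(0 - 5) = 9*(-5 + 2) - 4/(-5) = 9*(-3) - 1/5*(-4) = -27 + 4/5 = -131/5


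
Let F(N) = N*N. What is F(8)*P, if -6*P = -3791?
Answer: 121312/3 ≈ 40437.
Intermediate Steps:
P = 3791/6 (P = -⅙*(-3791) = 3791/6 ≈ 631.83)
F(N) = N²
F(8)*P = 8²*(3791/6) = 64*(3791/6) = 121312/3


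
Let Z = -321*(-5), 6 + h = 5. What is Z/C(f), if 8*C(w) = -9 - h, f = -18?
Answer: -1605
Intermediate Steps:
h = -1 (h = -6 + 5 = -1)
C(w) = -1 (C(w) = (-9 - 1*(-1))/8 = (-9 + 1)/8 = (1/8)*(-8) = -1)
Z = 1605
Z/C(f) = 1605/(-1) = 1605*(-1) = -1605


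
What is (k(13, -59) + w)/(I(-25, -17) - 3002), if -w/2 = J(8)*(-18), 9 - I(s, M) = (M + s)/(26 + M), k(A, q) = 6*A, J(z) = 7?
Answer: -18/163 ≈ -0.11043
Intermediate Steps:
I(s, M) = 9 - (M + s)/(26 + M)
w = 252 (w = -14*(-18) = -2*(-126) = 252)
(k(13, -59) + w)/(I(-25, -17) - 3002) = (6*13 + 252)/((234 - 1*(-25) + 8*(-17))/(26 - 17) - 3002) = (78 + 252)/((234 + 25 - 136)/9 - 3002) = 330/((⅑)*123 - 3002) = 330/(41/3 - 3002) = 330/(-8965/3) = 330*(-3/8965) = -18/163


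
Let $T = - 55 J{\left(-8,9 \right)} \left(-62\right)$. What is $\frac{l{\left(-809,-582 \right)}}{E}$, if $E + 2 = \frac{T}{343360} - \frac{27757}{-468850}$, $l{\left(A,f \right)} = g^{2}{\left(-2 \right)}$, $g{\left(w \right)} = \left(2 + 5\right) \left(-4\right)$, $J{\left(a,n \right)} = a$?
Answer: $- \frac{788823246400}{2032676603} \approx -388.07$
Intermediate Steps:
$g{\left(w \right)} = -28$ ($g{\left(w \right)} = 7 \left(-4\right) = -28$)
$T = -27280$ ($T = \left(-55\right) \left(-8\right) \left(-62\right) = 440 \left(-62\right) = -27280$)
$l{\left(A,f \right)} = 784$ ($l{\left(A,f \right)} = \left(-28\right)^{2} = 784$)
$E = - \frac{2032676603}{1006152100}$ ($E = -2 - \left(- \frac{27757}{468850} + \frac{341}{4292}\right) = -2 - \frac{20372403}{1006152100} = - \frac{2032676603}{1006152100} \approx -2.0202$)
$\frac{l{\left(-809,-582 \right)}}{E} = \frac{784}{- \frac{2032676603}{1006152100}} = 784 \left(- \frac{1006152100}{2032676603}\right) = - \frac{788823246400}{2032676603}$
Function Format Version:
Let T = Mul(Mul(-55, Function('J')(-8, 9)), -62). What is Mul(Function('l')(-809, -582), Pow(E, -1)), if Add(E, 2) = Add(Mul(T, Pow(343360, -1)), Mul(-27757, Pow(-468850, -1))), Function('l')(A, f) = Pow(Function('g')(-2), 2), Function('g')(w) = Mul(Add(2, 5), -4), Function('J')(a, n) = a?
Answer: Rational(-788823246400, 2032676603) ≈ -388.07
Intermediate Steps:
Function('g')(w) = -28 (Function('g')(w) = Mul(7, -4) = -28)
T = -27280 (T = Mul(Mul(-55, -8), -62) = Mul(440, -62) = -27280)
Function('l')(A, f) = 784 (Function('l')(A, f) = Pow(-28, 2) = 784)
E = Rational(-2032676603, 1006152100) (E = Add(-2, Add(Mul(-27280, Pow(343360, -1)), Mul(-27757, Pow(-468850, -1)))) = Add(-2, Add(Mul(-27280, Rational(1, 343360)), Mul(-27757, Rational(-1, 468850)))) = Add(-2, Add(Rational(-341, 4292), Rational(27757, 468850))) = Add(-2, Rational(-20372403, 1006152100)) = Rational(-2032676603, 1006152100) ≈ -2.0202)
Mul(Function('l')(-809, -582), Pow(E, -1)) = Mul(784, Pow(Rational(-2032676603, 1006152100), -1)) = Mul(784, Rational(-1006152100, 2032676603)) = Rational(-788823246400, 2032676603)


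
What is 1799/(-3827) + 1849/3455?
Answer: 860578/13222285 ≈ 0.065085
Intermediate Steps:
1799/(-3827) + 1849/3455 = 1799*(-1/3827) + 1849*(1/3455) = -1799/3827 + 1849/3455 = 860578/13222285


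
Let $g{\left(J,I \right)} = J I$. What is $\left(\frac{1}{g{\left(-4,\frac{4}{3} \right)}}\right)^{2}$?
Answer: $\frac{9}{256} \approx 0.035156$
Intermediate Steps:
$g{\left(J,I \right)} = I J$
$\left(\frac{1}{g{\left(-4,\frac{4}{3} \right)}}\right)^{2} = \left(\frac{1}{\frac{4}{3} \left(-4\right)}\right)^{2} = \left(\frac{1}{- \frac{16}{3}}\right)^{2} = \left(- \frac{3}{16}\right)^{2} = \frac{9}{256}$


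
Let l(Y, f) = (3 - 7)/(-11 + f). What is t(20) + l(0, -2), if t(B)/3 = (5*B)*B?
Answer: 78004/13 ≈ 6000.3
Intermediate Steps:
t(B) = 15*B² (t(B) = 3*((5*B)*B) = 3*(5*B²) = 15*B²)
l(Y, f) = -4/(-11 + f)
t(20) + l(0, -2) = 15*20² - 4/(-11 - 2) = 15*400 - 4/(-13) = 6000 - 4*(-1/13) = 6000 + 4/13 = 78004/13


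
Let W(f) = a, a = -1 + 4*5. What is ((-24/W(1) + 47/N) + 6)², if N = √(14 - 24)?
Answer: (900 - 893*I*√10)²/36100 ≈ -198.46 - 140.8*I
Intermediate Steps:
a = 19 (a = -1 + 20 = 19)
W(f) = 19
N = I*√10 (N = √(-10) = I*√10 ≈ 3.1623*I)
((-24/W(1) + 47/N) + 6)² = ((-24/19 + 47/((I*√10))) + 6)² = ((-24*1/19 + 47*(-I*√10/10)) + 6)² = ((-24/19 - 47*I*√10/10) + 6)² = (90/19 - 47*I*√10/10)²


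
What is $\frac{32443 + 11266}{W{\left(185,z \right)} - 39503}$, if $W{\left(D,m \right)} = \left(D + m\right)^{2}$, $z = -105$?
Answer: $- \frac{43709}{33103} \approx -1.3204$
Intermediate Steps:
$\frac{32443 + 11266}{W{\left(185,z \right)} - 39503} = \frac{32443 + 11266}{\left(185 - 105\right)^{2} - 39503} = \frac{43709}{80^{2} - 39503} = \frac{43709}{6400 - 39503} = \frac{43709}{-33103} = 43709 \left(- \frac{1}{33103}\right) = - \frac{43709}{33103}$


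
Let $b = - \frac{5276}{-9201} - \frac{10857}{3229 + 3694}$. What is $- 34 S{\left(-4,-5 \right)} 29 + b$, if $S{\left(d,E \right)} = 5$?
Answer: $- \frac{44871012557}{9099789} \approx -4931.0$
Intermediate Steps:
$b = - \frac{9052787}{9099789}$ ($b = \left(-5276\right) \left(- \frac{1}{9201}\right) - \frac{10857}{6923} = \frac{5276}{9201} - \frac{1551}{989} = - \frac{9052787}{9099789} \approx -0.99483$)
$- 34 S{\left(-4,-5 \right)} 29 + b = \left(-34\right) 5 \cdot 29 - \frac{9052787}{9099789} = \left(-170\right) 29 - \frac{9052787}{9099789} = -4930 - \frac{9052787}{9099789} = - \frac{44871012557}{9099789}$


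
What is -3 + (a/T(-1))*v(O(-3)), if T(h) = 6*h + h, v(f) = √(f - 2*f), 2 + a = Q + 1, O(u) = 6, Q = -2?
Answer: -3 + 3*I*√6/7 ≈ -3.0 + 1.0498*I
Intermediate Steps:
a = -3 (a = -2 + (-2 + 1) = -2 - 1 = -3)
v(f) = √(-f)
T(h) = 7*h
-3 + (a/T(-1))*v(O(-3)) = -3 + (-3/(7*(-1)))*√(-1*6) = -3 + (-3/(-7))*√(-6) = -3 + (-3*(-⅐))*(I*√6) = -3 + 3*(I*√6)/7 = -3 + 3*I*√6/7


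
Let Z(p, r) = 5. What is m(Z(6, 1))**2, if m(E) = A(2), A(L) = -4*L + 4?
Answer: 16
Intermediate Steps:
A(L) = 4 - 4*L
m(E) = -4 (m(E) = 4 - 4*2 = 4 - 8 = -4)
m(Z(6, 1))**2 = (-4)**2 = 16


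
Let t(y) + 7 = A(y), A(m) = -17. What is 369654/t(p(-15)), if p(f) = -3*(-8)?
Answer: -61609/4 ≈ -15402.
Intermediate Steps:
p(f) = 24
t(y) = -24 (t(y) = -7 - 17 = -24)
369654/t(p(-15)) = 369654/(-24) = 369654*(-1/24) = -61609/4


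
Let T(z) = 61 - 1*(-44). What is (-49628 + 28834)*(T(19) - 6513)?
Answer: 133247952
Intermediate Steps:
T(z) = 105 (T(z) = 61 + 44 = 105)
(-49628 + 28834)*(T(19) - 6513) = (-49628 + 28834)*(105 - 6513) = -20794*(-6408) = 133247952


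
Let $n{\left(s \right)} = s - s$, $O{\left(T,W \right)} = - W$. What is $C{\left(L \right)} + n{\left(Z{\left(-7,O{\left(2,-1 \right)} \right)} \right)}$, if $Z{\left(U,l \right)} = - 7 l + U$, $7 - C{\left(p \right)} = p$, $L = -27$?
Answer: $34$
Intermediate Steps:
$C{\left(p \right)} = 7 - p$
$Z{\left(U,l \right)} = U - 7 l$
$n{\left(s \right)} = 0$
$C{\left(L \right)} + n{\left(Z{\left(-7,O{\left(2,-1 \right)} \right)} \right)} = \left(7 - -27\right) + 0 = \left(7 + 27\right) + 0 = 34 + 0 = 34$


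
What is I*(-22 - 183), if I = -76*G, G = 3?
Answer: 46740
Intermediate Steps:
I = -228 (I = -76*3 = -228)
I*(-22 - 183) = -228*(-22 - 183) = -228*(-205) = 46740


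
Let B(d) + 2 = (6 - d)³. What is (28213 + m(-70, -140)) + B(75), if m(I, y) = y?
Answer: -300438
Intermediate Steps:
B(d) = -2 + (6 - d)³
(28213 + m(-70, -140)) + B(75) = (28213 - 140) + (-2 - (-6 + 75)³) = 28073 + (-2 - 1*69³) = 28073 + (-2 - 1*328509) = 28073 + (-2 - 328509) = 28073 - 328511 = -300438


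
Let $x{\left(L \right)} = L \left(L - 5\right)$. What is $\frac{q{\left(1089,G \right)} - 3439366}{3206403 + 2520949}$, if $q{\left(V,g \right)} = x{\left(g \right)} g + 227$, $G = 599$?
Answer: $\frac{209688655}{5727352} \approx 36.612$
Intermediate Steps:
$x{\left(L \right)} = L \left(-5 + L\right)$
$q{\left(V,g \right)} = 227 + g^{2} \left(-5 + g\right)$ ($q{\left(V,g \right)} = g \left(-5 + g\right) g + 227 = g^{2} \left(-5 + g\right) + 227 = 227 + g^{2} \left(-5 + g\right)$)
$\frac{q{\left(1089,G \right)} - 3439366}{3206403 + 2520949} = \frac{\left(227 + 599^{2} \left(-5 + 599\right)\right) - 3439366}{3206403 + 2520949} = \frac{\left(227 + 358801 \cdot 594\right) - 3439366}{5727352} = \left(\left(227 + 213127794\right) - 3439366\right) \frac{1}{5727352} = \left(213128021 - 3439366\right) \frac{1}{5727352} = 209688655 \cdot \frac{1}{5727352} = \frac{209688655}{5727352}$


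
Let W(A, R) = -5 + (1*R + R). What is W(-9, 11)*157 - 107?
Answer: 2562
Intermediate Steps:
W(A, R) = -5 + 2*R (W(A, R) = -5 + (R + R) = -5 + 2*R)
W(-9, 11)*157 - 107 = (-5 + 2*11)*157 - 107 = (-5 + 22)*157 - 107 = 17*157 - 107 = 2669 - 107 = 2562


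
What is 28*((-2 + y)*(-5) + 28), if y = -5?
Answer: 1764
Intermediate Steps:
28*((-2 + y)*(-5) + 28) = 28*((-2 - 5)*(-5) + 28) = 28*(-7*(-5) + 28) = 28*(35 + 28) = 28*63 = 1764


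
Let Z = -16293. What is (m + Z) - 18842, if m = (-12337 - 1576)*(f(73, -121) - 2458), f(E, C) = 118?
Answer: 32521285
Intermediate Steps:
m = 32556420 (m = (-12337 - 1576)*(118 - 2458) = -13913*(-2340) = 32556420)
(m + Z) - 18842 = (32556420 - 16293) - 18842 = 32540127 - 18842 = 32521285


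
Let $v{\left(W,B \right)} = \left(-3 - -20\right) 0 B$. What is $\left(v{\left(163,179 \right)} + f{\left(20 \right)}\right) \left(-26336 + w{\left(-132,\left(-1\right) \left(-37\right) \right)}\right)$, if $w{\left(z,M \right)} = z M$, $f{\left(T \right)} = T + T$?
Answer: $-1248800$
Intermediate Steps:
$f{\left(T \right)} = 2 T$
$v{\left(W,B \right)} = 0$ ($v{\left(W,B \right)} = \left(-3 + 20\right) 0 B = 17 \cdot 0 B = 0 B = 0$)
$w{\left(z,M \right)} = M z$
$\left(v{\left(163,179 \right)} + f{\left(20 \right)}\right) \left(-26336 + w{\left(-132,\left(-1\right) \left(-37\right) \right)}\right) = \left(0 + 2 \cdot 20\right) \left(-26336 + \left(-1\right) \left(-37\right) \left(-132\right)\right) = \left(0 + 40\right) \left(-26336 + 37 \left(-132\right)\right) = 40 \left(-26336 - 4884\right) = 40 \left(-31220\right) = -1248800$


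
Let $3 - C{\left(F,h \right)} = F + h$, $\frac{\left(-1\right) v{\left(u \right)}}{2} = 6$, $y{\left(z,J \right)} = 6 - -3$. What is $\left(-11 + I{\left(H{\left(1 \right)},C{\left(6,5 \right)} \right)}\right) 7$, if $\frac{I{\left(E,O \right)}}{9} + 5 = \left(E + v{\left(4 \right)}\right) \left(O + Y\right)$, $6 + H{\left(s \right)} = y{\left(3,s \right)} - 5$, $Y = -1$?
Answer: $7546$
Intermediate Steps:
$y{\left(z,J \right)} = 9$ ($y{\left(z,J \right)} = 6 + 3 = 9$)
$v{\left(u \right)} = -12$ ($v{\left(u \right)} = \left(-2\right) 6 = -12$)
$H{\left(s \right)} = -2$ ($H{\left(s \right)} = -6 + \left(9 - 5\right) = -6 + 4 = -2$)
$C{\left(F,h \right)} = 3 - F - h$ ($C{\left(F,h \right)} = 3 - \left(F + h\right) = 3 - F - h$)
$I{\left(E,O \right)} = -45 + 9 \left(-1 + O\right) \left(-12 + E\right)$ ($I{\left(E,O \right)} = -45 + 9 \left(E - 12\right) \left(O - 1\right) = -45 + 9 \left(-12 + E\right) \left(-1 + O\right) = -45 + 9 \left(-1 + O\right) \left(-12 + E\right)$)
$\left(-11 + I{\left(H{\left(1 \right)},C{\left(6,5 \right)} \right)}\right) 7 = \left(-11 + \left(63 - 108 \left(3 - 6 - 5\right) - -18 + 9 \left(-2\right) \left(3 - 6 - 5\right)\right)\right) 7 = \left(-11 + \left(63 - 108 \left(3 - 6 - 5\right) + 18 + 9 \left(-2\right) \left(3 - 6 - 5\right)\right)\right) 7 = \left(-11 + \left(63 - -864 + 18 + 9 \left(-2\right) \left(-8\right)\right)\right) 7 = \left(-11 + \left(63 + 864 + 18 + 144\right)\right) 7 = \left(-11 + 1089\right) 7 = 1078 \cdot 7 = 7546$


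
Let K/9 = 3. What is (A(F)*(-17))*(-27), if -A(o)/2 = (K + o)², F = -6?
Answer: -404838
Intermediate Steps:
K = 27 (K = 9*3 = 27)
A(o) = -2*(27 + o)²
(A(F)*(-17))*(-27) = (-2*(27 - 6)²*(-17))*(-27) = (-2*21²*(-17))*(-27) = (-2*441*(-17))*(-27) = -882*(-17)*(-27) = 14994*(-27) = -404838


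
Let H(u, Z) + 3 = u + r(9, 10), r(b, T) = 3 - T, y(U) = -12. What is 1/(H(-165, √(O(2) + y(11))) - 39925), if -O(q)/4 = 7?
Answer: -1/40100 ≈ -2.4938e-5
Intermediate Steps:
O(q) = -28 (O(q) = -4*7 = -28)
H(u, Z) = -10 + u (H(u, Z) = -3 + (u + (3 - 1*10)) = -3 + (u + (3 - 10)) = -3 + (u - 7) = -3 + (-7 + u) = -10 + u)
1/(H(-165, √(O(2) + y(11))) - 39925) = 1/((-10 - 165) - 39925) = 1/(-175 - 39925) = 1/(-40100) = -1/40100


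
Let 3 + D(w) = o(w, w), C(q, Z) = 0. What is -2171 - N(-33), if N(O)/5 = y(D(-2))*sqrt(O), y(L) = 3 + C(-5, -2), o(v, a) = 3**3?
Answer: -2171 - 15*I*sqrt(33) ≈ -2171.0 - 86.168*I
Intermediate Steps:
o(v, a) = 27
D(w) = 24 (D(w) = -3 + 27 = 24)
y(L) = 3 (y(L) = 3 + 0 = 3)
N(O) = 15*sqrt(O) (N(O) = 5*(3*sqrt(O)) = 15*sqrt(O))
-2171 - N(-33) = -2171 - 15*sqrt(-33) = -2171 - 15*I*sqrt(33)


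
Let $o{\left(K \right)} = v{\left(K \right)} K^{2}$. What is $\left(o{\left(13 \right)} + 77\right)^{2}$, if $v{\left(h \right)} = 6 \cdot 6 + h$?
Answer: $69856164$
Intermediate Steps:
$v{\left(h \right)} = 36 + h$
$o{\left(K \right)} = K^{2} \left(36 + K\right)$ ($o{\left(K \right)} = \left(36 + K\right) K^{2} = K^{2} \left(36 + K\right)$)
$\left(o{\left(13 \right)} + 77\right)^{2} = \left(13^{2} \left(36 + 13\right) + 77\right)^{2} = \left(169 \cdot 49 + 77\right)^{2} = \left(8281 + 77\right)^{2} = 8358^{2} = 69856164$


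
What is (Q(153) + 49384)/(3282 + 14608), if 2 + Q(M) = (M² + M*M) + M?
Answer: 96353/17890 ≈ 5.3859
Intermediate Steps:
Q(M) = -2 + M + 2*M² (Q(M) = -2 + ((M² + M*M) + M) = -2 + ((M² + M²) + M) = -2 + (2*M² + M) = -2 + (M + 2*M²) = -2 + M + 2*M²)
(Q(153) + 49384)/(3282 + 14608) = ((-2 + 153 + 2*153²) + 49384)/(3282 + 14608) = ((-2 + 153 + 2*23409) + 49384)/17890 = ((-2 + 153 + 46818) + 49384)*(1/17890) = (46969 + 49384)*(1/17890) = 96353*(1/17890) = 96353/17890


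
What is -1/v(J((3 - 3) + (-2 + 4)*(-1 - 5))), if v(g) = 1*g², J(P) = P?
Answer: -1/144 ≈ -0.0069444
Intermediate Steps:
v(g) = g²
-1/v(J((3 - 3) + (-2 + 4)*(-1 - 5))) = -1/(((3 - 3) + (-2 + 4)*(-1 - 5))²) = -1/((0 + 2*(-6))²) = -1/((0 - 12)²) = -1/((-12)²) = -1/144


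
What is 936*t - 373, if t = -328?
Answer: -307381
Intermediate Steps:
936*t - 373 = 936*(-328) - 373 = -307008 - 373 = -307381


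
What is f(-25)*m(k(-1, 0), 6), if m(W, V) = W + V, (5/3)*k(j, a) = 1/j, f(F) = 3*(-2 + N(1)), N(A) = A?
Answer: -81/5 ≈ -16.200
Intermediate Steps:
f(F) = -3 (f(F) = 3*(-2 + 1) = 3*(-1) = -3)
k(j, a) = 3/(5*j)
m(W, V) = V + W
f(-25)*m(k(-1, 0), 6) = -3*(6 + (⅗)/(-1)) = -3*(6 + (⅗)*(-1)) = -3*(6 - ⅗) = -3*27/5 = -81/5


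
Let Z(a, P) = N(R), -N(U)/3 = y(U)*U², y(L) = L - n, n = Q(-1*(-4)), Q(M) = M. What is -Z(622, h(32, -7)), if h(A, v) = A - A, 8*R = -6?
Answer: -513/64 ≈ -8.0156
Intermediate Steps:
n = 4 (n = -1*(-4) = 4)
y(L) = -4 + L (y(L) = L - 1*4 = L - 4 = -4 + L)
R = -¾ (R = (⅛)*(-6) = -¾ ≈ -0.75000)
h(A, v) = 0
N(U) = -3*U²*(-4 + U) (N(U) = -3*(-4 + U)*U² = -3*U²*(-4 + U))
Z(a, P) = 513/64 (Z(a, P) = 3*(-¾)²*(4 - 1*(-¾)) = 3*(9/16)*(4 + ¾) = 3*(9/16)*(19/4) = 513/64)
-Z(622, h(32, -7)) = -1*513/64 = -513/64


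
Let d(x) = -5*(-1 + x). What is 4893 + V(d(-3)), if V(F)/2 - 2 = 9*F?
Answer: 5257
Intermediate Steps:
d(x) = 5 - 5*x
V(F) = 4 + 18*F (V(F) = 4 + 2*(9*F) = 4 + 18*F)
4893 + V(d(-3)) = 4893 + (4 + 18*(5 - 5*(-3))) = 4893 + (4 + 18*(5 + 15)) = 4893 + (4 + 18*20) = 4893 + (4 + 360) = 4893 + 364 = 5257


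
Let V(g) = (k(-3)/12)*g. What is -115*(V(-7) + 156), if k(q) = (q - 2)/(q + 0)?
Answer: -641815/36 ≈ -17828.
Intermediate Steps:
k(q) = (-2 + q)/q
V(g) = 5*g/36 (V(g) = (((-2 - 3)/(-3))/12)*g = (-⅓*(-5)*(1/12))*g = ((5/3)*(1/12))*g = 5*g/36)
-115*(V(-7) + 156) = -115*((5/36)*(-7) + 156) = -115*(-35/36 + 156) = -115*5581/36 = -641815/36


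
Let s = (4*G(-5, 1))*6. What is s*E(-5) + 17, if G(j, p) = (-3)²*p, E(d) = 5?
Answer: 1097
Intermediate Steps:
G(j, p) = 9*p
s = 216 (s = (4*(9*1))*6 = (4*9)*6 = 36*6 = 216)
s*E(-5) + 17 = 216*5 + 17 = 1080 + 17 = 1097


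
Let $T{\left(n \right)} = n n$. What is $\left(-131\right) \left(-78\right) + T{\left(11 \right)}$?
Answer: $10339$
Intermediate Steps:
$T{\left(n \right)} = n^{2}$
$\left(-131\right) \left(-78\right) + T{\left(11 \right)} = \left(-131\right) \left(-78\right) + 11^{2} = 10218 + 121 = 10339$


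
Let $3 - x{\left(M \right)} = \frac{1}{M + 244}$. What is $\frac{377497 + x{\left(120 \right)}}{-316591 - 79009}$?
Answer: $- \frac{137409999}{143998400} \approx -0.95425$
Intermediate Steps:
$x{\left(M \right)} = 3 - \frac{1}{244 + M}$ ($x{\left(M \right)} = 3 - \frac{1}{M + 244} = 3 - \frac{1}{244 + M}$)
$\frac{377497 + x{\left(120 \right)}}{-316591 - 79009} = \frac{377497 + \frac{731 + 3 \cdot 120}{244 + 120}}{-316591 - 79009} = \frac{377497 + \frac{731 + 360}{364}}{-395600} = \left(377497 + \frac{1}{364} \cdot 1091\right) \left(- \frac{1}{395600}\right) = \left(377497 + \frac{1091}{364}\right) \left(- \frac{1}{395600}\right) = \frac{137409999}{364} \left(- \frac{1}{395600}\right) = - \frac{137409999}{143998400}$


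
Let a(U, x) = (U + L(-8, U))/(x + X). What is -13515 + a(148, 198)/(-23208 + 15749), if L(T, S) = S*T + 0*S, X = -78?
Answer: -3024251291/223770 ≈ -13515.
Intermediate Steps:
L(T, S) = S*T (L(T, S) = S*T + 0 = S*T)
a(U, x) = -7*U/(-78 + x) (a(U, x) = (U + U*(-8))/(x - 78) = (U - 8*U)/(-78 + x) = (-7*U)/(-78 + x) = -7*U/(-78 + x))
-13515 + a(148, 198)/(-23208 + 15749) = -13515 + (-7*148/(-78 + 198))/(-23208 + 15749) = -13515 - 7*148/120/(-7459) = -13515 - 7*148*1/120*(-1/7459) = -13515 - 259/30*(-1/7459) = -13515 + 259/223770 = -3024251291/223770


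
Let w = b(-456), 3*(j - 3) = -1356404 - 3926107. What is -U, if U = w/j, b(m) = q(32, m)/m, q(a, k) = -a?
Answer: 2/50183769 ≈ 3.9854e-8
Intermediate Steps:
j = -1760834 (j = 3 + (-1356404 - 3926107)/3 = 3 + (⅓)*(-5282511) = 3 - 1760837 = -1760834)
b(m) = -32/m (b(m) = (-1*32)/m = -32/m)
w = 4/57 (w = -32/(-456) = -32*(-1/456) = 4/57 ≈ 0.070175)
U = -2/50183769 (U = (4/57)/(-1760834) = (4/57)*(-1/1760834) = -2/50183769 ≈ -3.9854e-8)
-U = -1*(-2/50183769) = 2/50183769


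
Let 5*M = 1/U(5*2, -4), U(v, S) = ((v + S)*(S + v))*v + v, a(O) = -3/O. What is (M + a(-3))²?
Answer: 3426201/3422500 ≈ 1.0011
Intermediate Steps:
U(v, S) = v + v*(S + v)² (U(v, S) = ((S + v)*(S + v))*v + v = (S + v)²*v + v = v*(S + v)² + v = v + v*(S + v)²)
M = 1/1850 (M = 1/(5*(((5*2)*(1 + (-4 + 5*2)²)))) = 1/(5*((10*(1 + (-4 + 10)²)))) = 1/(5*((10*(1 + 6²)))) = 1/(5*((10*(1 + 36)))) = 1/(5*((10*37))) = (⅕)/370 = (⅕)*(1/370) = 1/1850 ≈ 0.00054054)
(M + a(-3))² = (1/1850 - 3/(-3))² = (1/1850 - 3*(-⅓))² = (1/1850 + 1)² = (1851/1850)² = 3426201/3422500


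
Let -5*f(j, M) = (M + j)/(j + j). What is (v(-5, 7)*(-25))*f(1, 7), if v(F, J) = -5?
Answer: -100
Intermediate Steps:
f(j, M) = -(M + j)/(10*j) (f(j, M) = -(M + j)/(5*(j + j)) = -(M + j)/(5*(2*j)) = -(M + j)*1/(2*j)/5 = -(M + j)/(10*j))
(v(-5, 7)*(-25))*f(1, 7) = (-5*(-25))*((1/10)*(-1*7 - 1*1)/1) = 125*((1/10)*1*(-7 - 1)) = 125*((1/10)*1*(-8)) = 125*(-4/5) = -100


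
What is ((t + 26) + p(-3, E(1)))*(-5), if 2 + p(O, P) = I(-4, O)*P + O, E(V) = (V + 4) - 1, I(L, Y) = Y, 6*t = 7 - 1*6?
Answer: -275/6 ≈ -45.833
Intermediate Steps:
t = ⅙ (t = (7 - 1*6)/6 = (7 - 6)/6 = (⅙)*1 = ⅙ ≈ 0.16667)
E(V) = 3 + V (E(V) = (4 + V) - 1 = 3 + V)
p(O, P) = -2 + O + O*P (p(O, P) = -2 + (O*P + O) = -2 + (O + O*P) = -2 + O + O*P)
((t + 26) + p(-3, E(1)))*(-5) = ((⅙ + 26) + (-2 - 3 - 3*(3 + 1)))*(-5) = (157/6 + (-2 - 3 - 3*4))*(-5) = (157/6 + (-2 - 3 - 12))*(-5) = (157/6 - 17)*(-5) = (55/6)*(-5) = -275/6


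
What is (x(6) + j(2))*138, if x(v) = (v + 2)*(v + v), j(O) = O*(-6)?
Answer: 11592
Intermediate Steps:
j(O) = -6*O
x(v) = 2*v*(2 + v) (x(v) = (2 + v)*(2*v) = 2*v*(2 + v))
(x(6) + j(2))*138 = (2*6*(2 + 6) - 6*2)*138 = (2*6*8 - 12)*138 = (96 - 12)*138 = 84*138 = 11592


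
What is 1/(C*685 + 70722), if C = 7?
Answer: 1/75517 ≈ 1.3242e-5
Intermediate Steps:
1/(C*685 + 70722) = 1/(7*685 + 70722) = 1/(4795 + 70722) = 1/75517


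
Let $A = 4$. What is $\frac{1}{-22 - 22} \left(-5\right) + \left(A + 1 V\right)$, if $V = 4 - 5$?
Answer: $\frac{137}{44} \approx 3.1136$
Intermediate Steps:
$V = -1$
$\frac{1}{-22 - 22} \left(-5\right) + \left(A + 1 V\right) = \frac{1}{-22 - 22} \left(-5\right) + \left(4 + 1 \left(-1\right)\right) = \frac{1}{-44} \left(-5\right) + \left(4 - 1\right) = \left(- \frac{1}{44}\right) \left(-5\right) + 3 = \frac{5}{44} + 3 = \frac{137}{44}$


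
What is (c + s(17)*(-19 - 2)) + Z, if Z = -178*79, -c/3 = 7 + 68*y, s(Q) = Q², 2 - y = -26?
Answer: -25864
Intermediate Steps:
y = 28 (y = 2 - 1*(-26) = 2 + 26 = 28)
c = -5733 (c = -3*(7 + 68*28) = -3*(7 + 1904) = -3*1911 = -5733)
Z = -14062
(c + s(17)*(-19 - 2)) + Z = (-5733 + 17²*(-19 - 2)) - 14062 = (-5733 + 289*(-21)) - 14062 = (-5733 - 6069) - 14062 = -11802 - 14062 = -25864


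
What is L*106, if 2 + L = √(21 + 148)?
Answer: 1166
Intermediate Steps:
L = 11 (L = -2 + √(21 + 148) = -2 + √169 = -2 + 13 = 11)
L*106 = 11*106 = 1166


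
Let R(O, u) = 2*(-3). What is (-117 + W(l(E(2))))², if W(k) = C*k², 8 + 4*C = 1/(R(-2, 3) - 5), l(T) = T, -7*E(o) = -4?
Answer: 4021969561/290521 ≈ 13844.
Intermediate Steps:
R(O, u) = -6
E(o) = 4/7 (E(o) = -⅐*(-4) = 4/7)
C = -89/44 (C = -2 + 1/(4*(-6 - 5)) = -2 + (¼)/(-11) = -2 + (¼)*(-1/11) = -2 - 1/44 = -89/44 ≈ -2.0227)
W(k) = -89*k²/44
(-117 + W(l(E(2))))² = (-117 - 89*(4/7)²/44)² = (-117 - 89/44*16/49)² = (-117 - 356/539)² = (-63419/539)² = 4021969561/290521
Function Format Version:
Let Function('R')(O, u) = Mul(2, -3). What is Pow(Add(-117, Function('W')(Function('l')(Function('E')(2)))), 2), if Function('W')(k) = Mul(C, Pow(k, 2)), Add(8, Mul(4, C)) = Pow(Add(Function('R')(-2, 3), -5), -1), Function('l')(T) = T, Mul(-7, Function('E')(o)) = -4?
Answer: Rational(4021969561, 290521) ≈ 13844.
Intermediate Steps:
Function('R')(O, u) = -6
Function('E')(o) = Rational(4, 7) (Function('E')(o) = Mul(Rational(-1, 7), -4) = Rational(4, 7))
C = Rational(-89, 44) (C = Add(-2, Mul(Rational(1, 4), Pow(Add(-6, -5), -1))) = Add(-2, Mul(Rational(1, 4), Pow(-11, -1))) = Add(-2, Mul(Rational(1, 4), Rational(-1, 11))) = Add(-2, Rational(-1, 44)) = Rational(-89, 44) ≈ -2.0227)
Function('W')(k) = Mul(Rational(-89, 44), Pow(k, 2))
Pow(Add(-117, Function('W')(Function('l')(Function('E')(2)))), 2) = Pow(Add(-117, Mul(Rational(-89, 44), Pow(Rational(4, 7), 2))), 2) = Pow(Add(-117, Mul(Rational(-89, 44), Rational(16, 49))), 2) = Pow(Add(-117, Rational(-356, 539)), 2) = Pow(Rational(-63419, 539), 2) = Rational(4021969561, 290521)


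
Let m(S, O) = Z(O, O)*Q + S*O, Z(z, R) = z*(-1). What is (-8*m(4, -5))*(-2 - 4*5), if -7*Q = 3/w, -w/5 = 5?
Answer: -122672/35 ≈ -3504.9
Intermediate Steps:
w = -25 (w = -5*5 = -25)
Z(z, R) = -z
Q = 3/175 (Q = -3/(7*(-25)) = -3*(-1)/(7*25) = -1/7*(-3/25) = 3/175 ≈ 0.017143)
m(S, O) = -3*O/175 + O*S (m(S, O) = -O*(3/175) + S*O = -3*O/175 + O*S)
(-8*m(4, -5))*(-2 - 4*5) = (-8*(-5)*(-3 + 175*4)/175)*(-2 - 4*5) = (-8*(-5)*(-3 + 700)/175)*(-2 - 20) = -8*(-5)*697/175*(-22) = -8*(-697/35)*(-22) = (5576/35)*(-22) = -122672/35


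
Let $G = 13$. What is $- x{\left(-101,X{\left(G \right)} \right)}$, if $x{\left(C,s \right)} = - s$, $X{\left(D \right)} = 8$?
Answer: $8$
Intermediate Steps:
$- x{\left(-101,X{\left(G \right)} \right)} = - \left(-1\right) 8 = \left(-1\right) \left(-8\right) = 8$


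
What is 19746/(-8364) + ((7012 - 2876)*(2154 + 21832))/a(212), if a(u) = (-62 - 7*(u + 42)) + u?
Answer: -3143151263/51578 ≈ -60940.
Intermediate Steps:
a(u) = -356 - 6*u (a(u) = (-62 - 7*(42 + u)) + u = (-62 + (-294 - 7*u)) + u = (-356 - 7*u) + u = -356 - 6*u)
19746/(-8364) + ((7012 - 2876)*(2154 + 21832))/a(212) = 19746/(-8364) + ((7012 - 2876)*(2154 + 21832))/(-356 - 6*212) = 19746*(-1/8364) + (4136*23986)/(-356 - 1272) = -3291/1394 + 99206096/(-1628) = -3291/1394 + 99206096*(-1/1628) = -3291/1394 - 2254684/37 = -3143151263/51578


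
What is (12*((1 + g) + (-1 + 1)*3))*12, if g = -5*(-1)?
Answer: 864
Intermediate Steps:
g = 5
(12*((1 + g) + (-1 + 1)*3))*12 = (12*((1 + 5) + (-1 + 1)*3))*12 = (12*(6 + 0*3))*12 = (12*(6 + 0))*12 = (12*6)*12 = 72*12 = 864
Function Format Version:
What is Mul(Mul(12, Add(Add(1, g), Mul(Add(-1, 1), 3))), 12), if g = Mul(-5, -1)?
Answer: 864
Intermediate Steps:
g = 5
Mul(Mul(12, Add(Add(1, g), Mul(Add(-1, 1), 3))), 12) = Mul(Mul(12, Add(Add(1, 5), Mul(Add(-1, 1), 3))), 12) = Mul(Mul(12, Add(6, Mul(0, 3))), 12) = Mul(Mul(12, Add(6, 0)), 12) = Mul(Mul(12, 6), 12) = Mul(72, 12) = 864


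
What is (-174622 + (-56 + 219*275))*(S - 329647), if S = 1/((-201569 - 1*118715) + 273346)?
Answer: 590309312309937/15646 ≈ 3.7729e+10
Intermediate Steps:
S = -1/46938 (S = 1/((-201569 - 118715) + 273346) = 1/(-320284 + 273346) = 1/(-46938) = -1/46938 ≈ -2.1305e-5)
(-174622 + (-56 + 219*275))*(S - 329647) = (-174622 + (-56 + 219*275))*(-1/46938 - 329647) = (-174622 + (-56 + 60225))*(-15472970887/46938) = (-174622 + 60169)*(-15472970887/46938) = -114453*(-15472970887/46938) = 590309312309937/15646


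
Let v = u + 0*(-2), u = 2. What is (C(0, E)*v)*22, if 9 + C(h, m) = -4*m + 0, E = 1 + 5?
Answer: -1452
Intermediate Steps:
E = 6
v = 2 (v = 2 + 0*(-2) = 2 + 0 = 2)
C(h, m) = -9 - 4*m (C(h, m) = -9 + (-4*m + 0) = -9 - 4*m)
(C(0, E)*v)*22 = ((-9 - 4*6)*2)*22 = ((-9 - 24)*2)*22 = -33*2*22 = -66*22 = -1452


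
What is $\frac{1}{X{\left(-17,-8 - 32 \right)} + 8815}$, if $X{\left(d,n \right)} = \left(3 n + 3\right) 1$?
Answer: $\frac{1}{8698} \approx 0.00011497$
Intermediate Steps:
$X{\left(d,n \right)} = 3 + 3 n$ ($X{\left(d,n \right)} = \left(3 + 3 n\right) 1 = 3 + 3 n$)
$\frac{1}{X{\left(-17,-8 - 32 \right)} + 8815} = \frac{1}{\left(3 + 3 \left(-8 - 32\right)\right) + 8815} = \frac{1}{\left(3 + 3 \left(-40\right)\right) + 8815} = \frac{1}{\left(3 - 120\right) + 8815} = \frac{1}{-117 + 8815} = \frac{1}{8698}$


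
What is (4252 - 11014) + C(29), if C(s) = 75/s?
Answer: -196023/29 ≈ -6759.4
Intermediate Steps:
(4252 - 11014) + C(29) = (4252 - 11014) + 75/29 = -6762 + 75*(1/29) = -6762 + 75/29 = -196023/29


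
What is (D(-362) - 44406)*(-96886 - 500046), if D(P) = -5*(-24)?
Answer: 26435730552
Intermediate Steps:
D(P) = 120
(D(-362) - 44406)*(-96886 - 500046) = (120 - 44406)*(-96886 - 500046) = -44286*(-596932) = 26435730552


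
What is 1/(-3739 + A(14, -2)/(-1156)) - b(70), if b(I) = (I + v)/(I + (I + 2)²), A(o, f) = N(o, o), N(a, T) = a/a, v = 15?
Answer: -373467849/22709285390 ≈ -0.016446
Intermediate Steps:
N(a, T) = 1
A(o, f) = 1
b(I) = (15 + I)/(I + (2 + I)²) (b(I) = (I + 15)/(I + (I + 2)²) = (15 + I)/(I + (2 + I)²))
1/(-3739 + A(14, -2)/(-1156)) - b(70) = 1/(-3739 + 1/(-1156)) - (15 + 70)/(70 + (2 + 70)²) = 1/(-3739 + 1*(-1/1156)) - 85/(70 + 72²) = 1/(-3739 - 1/1156) - 85/(70 + 5184) = 1/(-4322285/1156) - 85/5254 = -1156/4322285 - 85/5254 = -373467849/22709285390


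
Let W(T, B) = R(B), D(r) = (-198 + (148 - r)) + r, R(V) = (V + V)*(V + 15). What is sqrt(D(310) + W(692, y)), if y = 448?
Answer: sqrt(414798) ≈ 644.05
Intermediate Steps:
R(V) = 2*V*(15 + V) (R(V) = (2*V)*(15 + V) = 2*V*(15 + V))
D(r) = -50 (D(r) = (-50 - r) + r = -50)
W(T, B) = 2*B*(15 + B)
sqrt(D(310) + W(692, y)) = sqrt(-50 + 2*448*(15 + 448)) = sqrt(-50 + 2*448*463) = sqrt(-50 + 414848) = sqrt(414798)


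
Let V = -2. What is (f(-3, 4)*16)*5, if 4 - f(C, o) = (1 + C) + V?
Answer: 640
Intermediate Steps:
f(C, o) = 5 - C (f(C, o) = 4 - ((1 + C) - 2) = 4 - (-1 + C) = 4 + (1 - C) = 5 - C)
(f(-3, 4)*16)*5 = ((5 - 1*(-3))*16)*5 = ((5 + 3)*16)*5 = (8*16)*5 = 128*5 = 640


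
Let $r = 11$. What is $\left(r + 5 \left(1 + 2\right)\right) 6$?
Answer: $156$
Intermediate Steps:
$\left(r + 5 \left(1 + 2\right)\right) 6 = \left(11 + 5 \left(1 + 2\right)\right) 6 = \left(11 + 5 \cdot 3\right) 6 = \left(11 + 15\right) 6 = 26 \cdot 6 = 156$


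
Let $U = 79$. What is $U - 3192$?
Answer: $-3113$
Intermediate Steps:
$U - 3192 = 79 - 3192 = -3113$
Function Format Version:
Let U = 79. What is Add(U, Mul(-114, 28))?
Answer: -3113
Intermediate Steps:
Add(U, Mul(-114, 28)) = Add(79, Mul(-114, 28)) = Add(79, -3192) = -3113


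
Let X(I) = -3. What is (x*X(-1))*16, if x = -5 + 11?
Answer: -288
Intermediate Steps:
x = 6
(x*X(-1))*16 = (6*(-3))*16 = -18*16 = -288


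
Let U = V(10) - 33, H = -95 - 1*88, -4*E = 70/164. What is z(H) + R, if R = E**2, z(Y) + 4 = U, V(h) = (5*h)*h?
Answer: 49812617/107584 ≈ 463.01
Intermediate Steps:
E = -35/328 (E = -35/(2*164) = -1/4*35/82 = -35/328 ≈ -0.10671)
H = -183 (H = -95 - 88 = -183)
V(h) = 5*h**2
U = 467 (U = 5*10**2 - 33 = 5*100 - 33 = 500 - 33 = 467)
z(Y) = 463 (z(Y) = -4 + 467 = 463)
R = 1225/107584 (R = (-35/328)**2 = 1225/107584 ≈ 0.011386)
z(H) + R = 463 + 1225/107584 = 49812617/107584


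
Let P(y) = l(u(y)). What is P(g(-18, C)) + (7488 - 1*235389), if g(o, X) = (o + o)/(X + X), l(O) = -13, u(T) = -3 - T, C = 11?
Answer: -227914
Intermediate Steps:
g(o, X) = o/X (g(o, X) = (2*o)/((2*X)) = (2*o)*(1/(2*X)) = o/X)
P(y) = -13
P(g(-18, C)) + (7488 - 1*235389) = -13 + (7488 - 1*235389) = -13 + (7488 - 235389) = -13 - 227901 = -227914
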